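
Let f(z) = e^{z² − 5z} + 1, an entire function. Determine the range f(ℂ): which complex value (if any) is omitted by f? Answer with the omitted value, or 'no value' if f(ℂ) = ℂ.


Little Picard bounds the complement of f(ℂ) to at most one point.
The exponent g(z) = z² − 5z is a nonconstant polynomial, hence surjective onto ℂ. So e^{g(z)} takes every value in {e^w : w ∈ ℂ} = ℂ ∖ {0}. Adding 1 shifts the range to ℂ ∖ {1}. f omits exactly 1.

Omitted value: 1.


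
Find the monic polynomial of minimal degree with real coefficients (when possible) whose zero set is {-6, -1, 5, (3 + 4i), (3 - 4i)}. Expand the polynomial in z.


The polynomial is p(z) = ∏_{α ∈ S} (z − α), where S = {-6, -1, 5, (3 + 4i), (3 - 4i)}.
Expanding the product yields: p(z) = z^5 -4·z^4 -16·z^3 + 194·z^2 -545·z -750.
Note conjugate pairs combine to real quadratics: (z − (3+4i))(z − (3−4i)) = z² − 6z + 25.
The resulting polynomial has degree 5 and real coefficients as required.

p(z) = z^5 -4·z^4 -16·z^3 + 194·z^2 -545·z -750.


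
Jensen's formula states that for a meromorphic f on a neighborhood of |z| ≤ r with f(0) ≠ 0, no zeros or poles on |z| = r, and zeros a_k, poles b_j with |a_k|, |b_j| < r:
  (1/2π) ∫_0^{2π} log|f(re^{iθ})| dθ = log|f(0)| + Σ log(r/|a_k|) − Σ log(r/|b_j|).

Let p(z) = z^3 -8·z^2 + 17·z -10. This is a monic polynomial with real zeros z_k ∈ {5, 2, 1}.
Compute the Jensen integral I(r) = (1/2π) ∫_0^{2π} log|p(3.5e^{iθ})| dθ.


Zeros: 1, 2, 5; r = 3.5.
Inside |z| < r: 1, 2. Outside (|z| ≥ r): 5.
p(0) = -10, so log|p(0)| = log(10) = 2.3026.
Apply Jensen: I(r) = log|p(0)| + Σ_k log(r/|z_k|), summed over zeros inside |z| < r.
  log(r/|z_k|) for z_k = 2: log(3.5/2) = 0.5596
  log(r/|z_k|) for z_k = 1: log(3.5/1) = 1.2528
  Outside zeros (5) contribute nothing to the Jensen sum.
Sum over inside zeros: 1.8124.
I(r) = log|p(0)| + (inside sum) = 2.3026 + 1.8124 = 4.1150.
Note: since some zeros are outside |z| ≤ r, the simplified n·log(r) form does NOT apply — only the inside zeros contribute.

I(r) ≈ 4.1150.


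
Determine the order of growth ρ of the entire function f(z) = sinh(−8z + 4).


sinh(w) is a linear combination of e^{iw} and e^{−iw} (or e^w, e^{−w} in the hyperbolic case), so |sinh(w)| ≤ e^{|w|}. With w = −8z + 4, |w| ≤ 8|z| + 4 = 8r + 4 on |z| = r, giving M(r) ≤ e^{8r + 4}, so ρ ≤ 1. On a suitable ray (z = it for sin/cos; z = t for sinh/cosh, t real → ∞), |sinh(−8z + 4)| grows like e^{8|t|}/2, so ρ ≥ 1. Hence ρ = 1.
Therefore ρ = 1.

Order ρ = 1.


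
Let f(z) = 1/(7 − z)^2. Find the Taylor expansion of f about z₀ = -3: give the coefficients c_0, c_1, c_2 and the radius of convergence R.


Let w = z − z₀, so z = z₀ + w.
Then 7 − z = 7 − (z₀ + w) = (7 − z₀) − w = 10 − w.
f(z) = 1/(10 − w)^2 = (1/(10)^2) · (1 − w/(10))^{−2}.
By the binomial series (1−u)^{−2} = Σ_{n≥0} C(n+1, 1) u^n for |u|<1, with u = w/(10):
  c_n = C(n+1, 1) / (10)^(n+2).
  c_0 = 1/(10)^2 = 1/100.
  c_1 = 2/(10)^3 = 1/500.
  c_2 = 3/(10)^4 = 3/10000.
The series is valid for |w/d| < 1, i.e. |z − z₀| < |d|.
Radius of convergence: R = |7 − z₀| = |10| = 10 (distance from z₀ to the singularity z = 7).

c_0 = 1/100, c_1 = 1/500, c_2 = 3/10000; R = 10.


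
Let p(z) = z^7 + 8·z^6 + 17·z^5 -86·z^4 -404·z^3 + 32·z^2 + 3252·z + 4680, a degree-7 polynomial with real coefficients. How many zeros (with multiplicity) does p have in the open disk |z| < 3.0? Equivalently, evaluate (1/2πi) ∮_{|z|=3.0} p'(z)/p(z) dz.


The zeros of p are: (-3 + 2i), (-3 - 2i), -2, (3 + 1i), (3 - 1i), (-3 + 3i), (-3 - 3i).
Their magnitudes are: 3.606, 3.606, 2, 3.162, 3.162, 4.243, 4.243.
Zeros with |z| < R = 3.0: -2.
Count = 1.
By the argument principle, (1/2πi) ∮_{|z|=R} p'(z)/p(z) dz equals exactly this count.

Number of zeros inside |z| < 3.0: 1.


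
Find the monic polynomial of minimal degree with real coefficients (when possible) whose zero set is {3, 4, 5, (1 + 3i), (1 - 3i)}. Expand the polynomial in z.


The polynomial is p(z) = ∏_{α ∈ S} (z − α), where S = {3, 4, 5, (1 + 3i), (1 - 3i)}.
Expanding the product yields: p(z) = z^5 -14·z^4 + 81·z^3 -274·z^2 + 590·z -600.
Note conjugate pairs combine to real quadratics: (z − (1+3i))(z − (1−3i)) = z² − 2z + 10.
The resulting polynomial has degree 5 and real coefficients as required.

p(z) = z^5 -14·z^4 + 81·z^3 -274·z^2 + 590·z -600.


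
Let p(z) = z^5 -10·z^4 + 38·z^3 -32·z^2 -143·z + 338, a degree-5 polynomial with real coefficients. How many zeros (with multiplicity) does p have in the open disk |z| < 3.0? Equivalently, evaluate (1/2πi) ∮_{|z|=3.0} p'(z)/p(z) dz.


The zeros of p are: (3 + 2i), (3 - 2i), -2, (3 + 2i), (3 - 2i).
Their magnitudes are: 3.606, 3.606, 2, 3.606, 3.606.
Zeros with |z| < R = 3.0: -2.
Count = 1.
By the argument principle, (1/2πi) ∮_{|z|=R} p'(z)/p(z) dz equals exactly this count.

Number of zeros inside |z| < 3.0: 1.


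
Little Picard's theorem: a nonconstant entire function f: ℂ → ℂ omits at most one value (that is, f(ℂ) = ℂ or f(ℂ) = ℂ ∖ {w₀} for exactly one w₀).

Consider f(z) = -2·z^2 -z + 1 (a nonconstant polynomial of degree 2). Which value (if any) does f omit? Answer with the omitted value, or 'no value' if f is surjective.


Little Picard bounds the complement of f(ℂ) to at most one point.
For every w ∈ ℂ, the equation p(z) − w = 0 is a nonconstant polynomial in z and hence has at least one root by the fundamental theorem of algebra. So p is surjective onto ℂ, omitting no value.

Omitted value: no value.


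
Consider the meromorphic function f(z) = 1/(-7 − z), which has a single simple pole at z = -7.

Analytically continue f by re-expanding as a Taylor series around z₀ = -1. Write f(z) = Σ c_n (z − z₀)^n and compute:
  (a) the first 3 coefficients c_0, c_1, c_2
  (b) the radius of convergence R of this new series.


Let w = z − z₀, so z = z₀ + w.
Then -7 − z = -7 − (z₀ + w) = (-7 − z₀) − w = -6 − w.
f(z) = 1/(-6 − w) = (1/(-6)) · 1/(1 − w/(-6)) = Σ_{n≥0} w^n / (-6)^(n+1).
So c_n = 1/(-6)^(n+1):
  c_0 = 1/(-6)^1 = -1/6.
  c_1 = 1/(-6)^2 = 1/36.
  c_2 = 1/(-6)^3 = -1/216.
The series is valid for |w/d| < 1, i.e. |z − z₀| < |d|.
Radius of convergence: R = |-7 − z₀| = |-6| = 6 (distance from z₀ to the singularity z = -7).

c_0 = -1/6, c_1 = 1/36, c_2 = -1/216; R = 6.


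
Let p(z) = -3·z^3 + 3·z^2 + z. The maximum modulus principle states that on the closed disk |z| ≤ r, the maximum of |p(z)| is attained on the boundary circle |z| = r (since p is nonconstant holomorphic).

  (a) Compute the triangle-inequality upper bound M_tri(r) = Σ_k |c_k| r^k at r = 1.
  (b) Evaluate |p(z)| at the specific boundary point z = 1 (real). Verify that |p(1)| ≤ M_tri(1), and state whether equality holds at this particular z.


Coefficients: c_0 = 0, c_1 = 1, c_2 = 3, c_3 = -3. Radius r = 1.
Part (a). Triangle bound: M_tri(r) = Σ_k |c_k| r^k
  = |0|·1^0 + |1|·1^1 + |3|·1^2 + |-3|·1^3
  = 0 + 1 + 3 + 3 = 7.
This bounds M(r) := max_{|z|=r} |p(z)| from above; equality holds iff all terms c_k z^k can be made to align in phase at a single z on |z|=r.
Part (b). At z = 1 (real, on the circle |z| = r):
  p(1) = (0)·1^0 + (1)·1^1 + (3)·1^2 + (-3)·1^3 = 1.
  |p(1)| = 1.
Check: |p(1)| = 1 ≤ 7 = M_tri(1). ✓ Equality does not hold at z = 1 (the coefficients have mixed signs, so the terms do not all align in phase there).

M_tri(1) = 7; |p(1)| = 1; equality at z=1: no.


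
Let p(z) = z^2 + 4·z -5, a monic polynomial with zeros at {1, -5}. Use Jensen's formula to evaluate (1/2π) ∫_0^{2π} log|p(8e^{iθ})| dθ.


Zeros: -5, 1; r = 8.
Inside |z| < r: -5, 1. Outside (|z| ≥ r): ∅.
p(0) = -5, so log|p(0)| = log(5) = 1.6094.
Apply Jensen: I(r) = log|p(0)| + Σ_k log(r/|z_k|), summed over zeros inside |z| < r.
  log(r/|z_k|) for z_k = 1: log(8/1) = 2.0794
  log(r/|z_k|) for z_k = -5: log(8/5) = 0.4700
Sum over inside zeros: 2.5494.
I(r) = log|p(0)| + (inside sum) = 1.6094 + 2.5494 = 4.1589.
Closed form (all zeros inside, monic): I(r) = n·log(r) = 2·log(8) = 4.1589. ✓

I(r) ≈ 4.1589.


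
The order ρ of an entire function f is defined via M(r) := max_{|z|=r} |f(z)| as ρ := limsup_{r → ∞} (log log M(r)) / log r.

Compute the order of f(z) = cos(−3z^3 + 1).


Write cos(w) = (e^{iw} ± e^{−iw})/(2 or 2i), so |cos(w)| ≤ e^{|w|}. With w = −3z^3 + 1, |w| ≤ 3r^3 + 1 on |z|=r, giving M(r) ≤ e^{3r^3 + 1} and ρ ≤ 3. For the lower bound, choose z on |z|=r with -3z^3 purely imaginary of modulus 3r^3; then |cos(−3z^3 + 1)| grows like e^{3r^3}/2, so ρ ≥ 3. Hence ρ = 3.
Therefore ρ = 3.

Order ρ = 3.


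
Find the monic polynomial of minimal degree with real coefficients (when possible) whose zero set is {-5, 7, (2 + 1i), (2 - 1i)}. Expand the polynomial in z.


The polynomial is p(z) = ∏_{α ∈ S} (z − α), where S = {-5, 7, (2 + 1i), (2 - 1i)}.
Expanding the product yields: p(z) = z^4 -6·z^3 -22·z^2 + 130·z -175.
Note conjugate pairs combine to real quadratics: (z − (2+1i))(z − (2−1i)) = z² − 4z + 5.
The resulting polynomial has degree 4 and real coefficients as required.

p(z) = z^4 -6·z^3 -22·z^2 + 130·z -175.


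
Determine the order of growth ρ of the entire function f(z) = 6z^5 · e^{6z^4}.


M(r) = max_{|z|=r} |6|·|z|^5·|e^{6z^4}| = 6·r^5 · e^{6r^4} (the factors attain their maxima compatibly on |z|=r). Then log M(r) = log 6 + 5·log r + 6r^4, dominated by the last term, so log log M(r) ~ 4·log r. The polynomial factor 6z^5 contributes only a log r term and does not affect the order. ρ = 4.
Therefore ρ = 4.

Order ρ = 4.


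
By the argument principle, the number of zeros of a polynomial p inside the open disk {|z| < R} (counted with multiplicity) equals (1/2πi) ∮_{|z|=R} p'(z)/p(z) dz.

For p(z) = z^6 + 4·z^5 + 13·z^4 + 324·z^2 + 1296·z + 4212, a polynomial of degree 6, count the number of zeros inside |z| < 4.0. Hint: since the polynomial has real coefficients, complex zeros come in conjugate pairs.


The zeros of p are: (3 + 3i), (3 - 3i), (-3 + 3i), (-3 - 3i), (-2 + 3i), (-2 - 3i).
Their magnitudes are: 4.243, 4.243, 4.243, 4.243, 3.606, 3.606.
Zeros with |z| < R = 4.0: (-2 + 3i), (-2 - 3i).
Count = 2.
By the argument principle, (1/2πi) ∮_{|z|=R} p'(z)/p(z) dz equals exactly this count.

Number of zeros inside |z| < 4.0: 2.


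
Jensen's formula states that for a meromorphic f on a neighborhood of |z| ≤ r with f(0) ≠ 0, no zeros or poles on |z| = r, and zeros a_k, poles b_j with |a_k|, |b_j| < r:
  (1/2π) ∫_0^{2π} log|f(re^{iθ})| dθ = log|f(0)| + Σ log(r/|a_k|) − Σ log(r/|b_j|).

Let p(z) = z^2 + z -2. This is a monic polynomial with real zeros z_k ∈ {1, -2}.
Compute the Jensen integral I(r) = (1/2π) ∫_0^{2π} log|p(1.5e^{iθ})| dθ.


Zeros: -2, 1; r = 1.5.
Inside |z| < r: 1. Outside (|z| ≥ r): -2.
p(0) = -2, so log|p(0)| = log(2) = 0.6931.
Apply Jensen: I(r) = log|p(0)| + Σ_k log(r/|z_k|), summed over zeros inside |z| < r.
  log(r/|z_k|) for z_k = 1: log(1.5/1) = 0.4055
  Outside zeros (-2) contribute nothing to the Jensen sum.
Sum over inside zeros: 0.4055.
I(r) = log|p(0)| + (inside sum) = 0.6931 + 0.4055 = 1.0986.
Note: since some zeros are outside |z| ≤ r, the simplified n·log(r) form does NOT apply — only the inside zeros contribute.

I(r) ≈ 1.0986.


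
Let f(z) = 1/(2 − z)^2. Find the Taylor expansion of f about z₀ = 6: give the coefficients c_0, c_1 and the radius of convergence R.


Let w = z − z₀, so z = z₀ + w.
Then 2 − z = 2 − (z₀ + w) = (2 − z₀) − w = -4 − w.
f(z) = 1/(-4 − w)^2 = (1/(-4)^2) · (1 − w/(-4))^{−2}.
By the binomial series (1−u)^{−2} = Σ_{n≥0} C(n+1, 1) u^n for |u|<1, with u = w/(-4):
  c_n = C(n+1, 1) / (-4)^(n+2).
  c_0 = 1/(-4)^2 = 1/16.
  c_1 = 2/(-4)^3 = -1/32.
The series is valid for |w/d| < 1, i.e. |z − z₀| < |d|.
Radius of convergence: R = |2 − z₀| = |-4| = 4 (distance from z₀ to the singularity z = 2).

c_0 = 1/16, c_1 = -1/32; R = 4.


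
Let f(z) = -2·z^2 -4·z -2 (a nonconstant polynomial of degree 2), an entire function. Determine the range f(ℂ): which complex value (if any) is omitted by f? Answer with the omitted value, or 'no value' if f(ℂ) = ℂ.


Little Picard bounds the complement of f(ℂ) to at most one point.
For every w ∈ ℂ, the equation p(z) − w = 0 is a nonconstant polynomial in z and hence has at least one root by the fundamental theorem of algebra. So p is surjective onto ℂ, omitting no value.

Omitted value: no value.


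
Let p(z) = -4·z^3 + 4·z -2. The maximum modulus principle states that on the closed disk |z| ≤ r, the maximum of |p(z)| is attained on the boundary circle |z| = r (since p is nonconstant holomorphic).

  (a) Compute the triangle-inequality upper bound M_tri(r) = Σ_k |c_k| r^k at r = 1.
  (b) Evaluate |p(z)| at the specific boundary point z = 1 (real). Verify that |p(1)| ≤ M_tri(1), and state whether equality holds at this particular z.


Coefficients: c_0 = -2, c_1 = 4, c_2 = 0, c_3 = -4. Radius r = 1.
Part (a). Triangle bound: M_tri(r) = Σ_k |c_k| r^k
  = |-2|·1^0 + |4|·1^1 + |0|·1^2 + |-4|·1^3
  = 2 + 4 + 0 + 4 = 10.
This bounds M(r) := max_{|z|=r} |p(z)| from above; equality holds iff all terms c_k z^k can be made to align in phase at a single z on |z|=r.
Part (b). At z = 1 (real, on the circle |z| = r):
  p(1) = (-2)·1^0 + (4)·1^1 + (0)·1^2 + (-4)·1^3 = -2.
  |p(1)| = 2.
Check: |p(1)| = 2 ≤ 10 = M_tri(1). ✓ Equality does not hold at z = 1 (the coefficients have mixed signs, so the terms do not all align in phase there).

M_tri(1) = 10; |p(1)| = 2; equality at z=1: no.


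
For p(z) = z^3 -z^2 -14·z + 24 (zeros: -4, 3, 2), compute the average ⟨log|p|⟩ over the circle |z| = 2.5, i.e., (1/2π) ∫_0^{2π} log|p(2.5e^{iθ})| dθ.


Zeros: -4, 2, 3; r = 2.5.
Inside |z| < r: 2. Outside (|z| ≥ r): -4, 3.
p(0) = 24, so log|p(0)| = log(24) = 3.1781.
Apply Jensen: I(r) = log|p(0)| + Σ_k log(r/|z_k|), summed over zeros inside |z| < r.
  log(r/|z_k|) for z_k = 2: log(2.5/2) = 0.2231
  Outside zeros (-4, 3) contribute nothing to the Jensen sum.
Sum over inside zeros: 0.2231.
I(r) = log|p(0)| + (inside sum) = 3.1781 + 0.2231 = 3.4012.
Note: since some zeros are outside |z| ≤ r, the simplified n·log(r) form does NOT apply — only the inside zeros contribute.

I(r) ≈ 3.4012.


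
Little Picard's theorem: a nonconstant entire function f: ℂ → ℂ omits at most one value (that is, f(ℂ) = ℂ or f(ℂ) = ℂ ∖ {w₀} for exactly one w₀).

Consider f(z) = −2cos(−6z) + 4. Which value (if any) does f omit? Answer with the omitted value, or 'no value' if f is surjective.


Little Picard bounds the complement of f(ℂ) to at most one point.
cos is entire and surjective onto ℂ: for every w ∈ ℂ, cos(ζ) = w has a solution ζ ∈ ℂ (e.g., via the complex inverse arccos). With ζ = −6z this gives z = ζ/(-6). Then -2·cos(−6z) takes every value in -2·ℂ = ℂ, and adding 4 is a bijection of ℂ. So f is surjective and omits no value. (Note: only on the real line is cos bounded by [−1, 1].)

Omitted value: no value.


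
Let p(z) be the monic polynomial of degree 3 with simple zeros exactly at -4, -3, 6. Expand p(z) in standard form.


The polynomial is p(z) = ∏_{α ∈ S} (z − α), where S = {-4, -3, 6}.
Expanding the product yields: p(z) = z^3 + z^2 -30·z -72.
The resulting polynomial has degree 3 and real coefficients as required.

p(z) = z^3 + z^2 -30·z -72.


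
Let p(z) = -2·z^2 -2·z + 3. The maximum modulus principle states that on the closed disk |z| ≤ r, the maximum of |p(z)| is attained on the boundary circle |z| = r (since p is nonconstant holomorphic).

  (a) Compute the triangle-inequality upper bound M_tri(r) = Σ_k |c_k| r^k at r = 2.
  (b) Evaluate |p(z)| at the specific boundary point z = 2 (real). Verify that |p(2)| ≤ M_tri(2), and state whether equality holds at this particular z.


Coefficients: c_0 = 3, c_1 = -2, c_2 = -2. Radius r = 2.
Part (a). Triangle bound: M_tri(r) = Σ_k |c_k| r^k
  = |3|·2^0 + |-2|·2^1 + |-2|·2^2
  = 3 + 4 + 8 = 15.
This bounds M(r) := max_{|z|=r} |p(z)| from above; equality holds iff all terms c_k z^k can be made to align in phase at a single z on |z|=r.
Part (b). At z = 2 (real, on the circle |z| = r):
  p(2) = (3)·2^0 + (-2)·2^1 + (-2)·2^2 = -9.
  |p(2)| = 9.
Check: |p(2)| = 9 ≤ 15 = M_tri(2). ✓ Equality does not hold at z = 2 (the coefficients have mixed signs, so the terms do not all align in phase there).

M_tri(2) = 15; |p(2)| = 9; equality at z=2: no.


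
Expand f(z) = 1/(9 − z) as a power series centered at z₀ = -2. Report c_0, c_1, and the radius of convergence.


Let w = z − z₀, so z = z₀ + w.
Then 9 − z = 9 − (z₀ + w) = (9 − z₀) − w = 11 − w.
f(z) = 1/(11 − w) = (1/(11)) · 1/(1 − w/(11)) = Σ_{n≥0} w^n / (11)^(n+1).
So c_n = 1/(11)^(n+1):
  c_0 = 1/(11)^1 = 1/11.
  c_1 = 1/(11)^2 = 1/121.
The series is valid for |w/d| < 1, i.e. |z − z₀| < |d|.
Radius of convergence: R = |9 − z₀| = |11| = 11 (distance from z₀ to the singularity z = 9).

c_0 = 1/11, c_1 = 1/121; R = 11.


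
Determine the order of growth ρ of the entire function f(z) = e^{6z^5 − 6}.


|e^{6z^5 − 6}| = e^{Re(6·z^5) + -6} ≤ e^{6|z|^5 + -6} = e^{6r^5 + -6} on |z| = r, so ρ ≤ 5. Choosing z on |z|=r so that 6·z^5 is real positive (always possible by picking arg z appropriately) gives |f(z)| = e^{6r^5 + -6}, matching the bound. The additive constant -6 does not affect log log M(r) ~ 5·log r. Hence ρ = 5.
Therefore ρ = 5.

Order ρ = 5.


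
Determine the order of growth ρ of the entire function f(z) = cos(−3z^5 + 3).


Write cos(w) = (e^{iw} ± e^{−iw})/(2 or 2i), so |cos(w)| ≤ e^{|w|}. With w = −3z^5 + 3, |w| ≤ 3r^5 + 3 on |z|=r, giving M(r) ≤ e^{3r^5 + 3} and ρ ≤ 5. For the lower bound, choose z on |z|=r with -3z^5 purely imaginary of modulus 3r^5; then |cos(−3z^5 + 3)| grows like e^{3r^5}/2, so ρ ≥ 5. Hence ρ = 5.
Therefore ρ = 5.

Order ρ = 5.


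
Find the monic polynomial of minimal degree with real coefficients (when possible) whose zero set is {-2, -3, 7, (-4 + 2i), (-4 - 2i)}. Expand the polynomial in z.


The polynomial is p(z) = ∏_{α ∈ S} (z − α), where S = {-2, -3, 7, (-4 + 2i), (-4 - 2i)}.
Expanding the product yields: p(z) = z^5 + 6·z^4 -25·z^3 -314·z^2 -916·z -840.
Note conjugate pairs combine to real quadratics: (z − (-4+2i))(z − (-4−2i)) = z² + 8z + 20.
The resulting polynomial has degree 5 and real coefficients as required.

p(z) = z^5 + 6·z^4 -25·z^3 -314·z^2 -916·z -840.


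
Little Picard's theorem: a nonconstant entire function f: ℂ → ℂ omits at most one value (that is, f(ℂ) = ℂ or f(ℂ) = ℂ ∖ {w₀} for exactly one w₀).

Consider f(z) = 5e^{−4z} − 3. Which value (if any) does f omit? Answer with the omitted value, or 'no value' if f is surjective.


Little Picard bounds the complement of f(ℂ) to at most one point.
e^{−4z} is never zero on ℂ, so 5·e^{−4z} takes every value in ℂ ∖ {0}. Adding -3 shifts the range to ℂ ∖ {-3}. Thus f omits exactly the value -3.

Omitted value: -3.


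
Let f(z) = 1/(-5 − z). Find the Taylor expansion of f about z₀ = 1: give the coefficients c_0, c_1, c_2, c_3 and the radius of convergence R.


Let w = z − z₀, so z = z₀ + w.
Then -5 − z = -5 − (z₀ + w) = (-5 − z₀) − w = -6 − w.
f(z) = 1/(-6 − w) = (1/(-6)) · 1/(1 − w/(-6)) = Σ_{n≥0} w^n / (-6)^(n+1).
So c_n = 1/(-6)^(n+1):
  c_0 = 1/(-6)^1 = -1/6.
  c_1 = 1/(-6)^2 = 1/36.
  c_2 = 1/(-6)^3 = -1/216.
  c_3 = 1/(-6)^4 = 1/1296.
The series is valid for |w/d| < 1, i.e. |z − z₀| < |d|.
Radius of convergence: R = |-5 − z₀| = |-6| = 6 (distance from z₀ to the singularity z = -5).

c_0 = -1/6, c_1 = 1/36, c_2 = -1/216, c_3 = 1/1296; R = 6.


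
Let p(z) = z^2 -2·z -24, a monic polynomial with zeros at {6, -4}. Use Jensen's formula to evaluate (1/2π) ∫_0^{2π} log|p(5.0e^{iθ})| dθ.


Zeros: -4, 6; r = 5.0.
Inside |z| < r: -4. Outside (|z| ≥ r): 6.
p(0) = -24, so log|p(0)| = log(24) = 3.1781.
Apply Jensen: I(r) = log|p(0)| + Σ_k log(r/|z_k|), summed over zeros inside |z| < r.
  log(r/|z_k|) for z_k = -4: log(5.0/4) = 0.2231
  Outside zeros (6) contribute nothing to the Jensen sum.
Sum over inside zeros: 0.2231.
I(r) = log|p(0)| + (inside sum) = 3.1781 + 0.2231 = 3.4012.
Note: since some zeros are outside |z| ≤ r, the simplified n·log(r) form does NOT apply — only the inside zeros contribute.

I(r) ≈ 3.4012.


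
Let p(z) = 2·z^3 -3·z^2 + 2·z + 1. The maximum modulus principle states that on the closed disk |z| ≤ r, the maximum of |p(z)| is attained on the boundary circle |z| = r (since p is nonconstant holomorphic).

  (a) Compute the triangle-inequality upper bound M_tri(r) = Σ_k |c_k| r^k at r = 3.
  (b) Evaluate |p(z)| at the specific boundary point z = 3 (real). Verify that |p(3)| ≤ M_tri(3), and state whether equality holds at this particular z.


Coefficients: c_0 = 1, c_1 = 2, c_2 = -3, c_3 = 2. Radius r = 3.
Part (a). Triangle bound: M_tri(r) = Σ_k |c_k| r^k
  = |1|·3^0 + |2|·3^1 + |-3|·3^2 + |2|·3^3
  = 1 + 6 + 27 + 54 = 88.
This bounds M(r) := max_{|z|=r} |p(z)| from above; equality holds iff all terms c_k z^k can be made to align in phase at a single z on |z|=r.
Part (b). At z = 3 (real, on the circle |z| = r):
  p(3) = (1)·3^0 + (2)·3^1 + (-3)·3^2 + (2)·3^3 = 34.
  |p(3)| = 34.
Check: |p(3)| = 34 ≤ 88 = M_tri(3). ✓ Equality does not hold at z = 3 (the coefficients have mixed signs, so the terms do not all align in phase there).

M_tri(3) = 88; |p(3)| = 34; equality at z=3: no.


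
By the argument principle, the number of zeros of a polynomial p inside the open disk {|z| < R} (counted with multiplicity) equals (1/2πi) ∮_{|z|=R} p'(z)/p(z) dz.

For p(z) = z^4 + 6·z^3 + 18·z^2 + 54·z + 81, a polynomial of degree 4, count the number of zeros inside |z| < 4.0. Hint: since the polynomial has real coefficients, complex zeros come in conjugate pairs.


The zeros of p are: (0 + 3i), (0 - 3i), -3, -3.
Their magnitudes are: 3, 3, 3, 3.
Zeros with |z| < R = 4.0: (0 + 3i), (0 - 3i), -3, -3.
Count = 4.
By the argument principle, (1/2πi) ∮_{|z|=R} p'(z)/p(z) dz equals exactly this count.

Number of zeros inside |z| < 4.0: 4.


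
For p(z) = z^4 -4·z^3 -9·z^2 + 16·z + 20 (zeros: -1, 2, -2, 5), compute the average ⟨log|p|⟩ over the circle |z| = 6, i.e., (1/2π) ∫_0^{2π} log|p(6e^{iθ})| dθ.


Zeros: -2, -1, 2, 5; r = 6.
Inside |z| < r: -2, -1, 2, 5. Outside (|z| ≥ r): ∅.
p(0) = 20, so log|p(0)| = log(20) = 2.9957.
Apply Jensen: I(r) = log|p(0)| + Σ_k log(r/|z_k|), summed over zeros inside |z| < r.
  log(r/|z_k|) for z_k = -1: log(6/1) = 1.7918
  log(r/|z_k|) for z_k = 2: log(6/2) = 1.0986
  log(r/|z_k|) for z_k = -2: log(6/2) = 1.0986
  log(r/|z_k|) for z_k = 5: log(6/5) = 0.1823
Sum over inside zeros: 4.1713.
I(r) = log|p(0)| + (inside sum) = 2.9957 + 4.1713 = 7.1670.
Closed form (all zeros inside, monic): I(r) = n·log(r) = 4·log(6) = 7.1670. ✓

I(r) ≈ 7.1670.


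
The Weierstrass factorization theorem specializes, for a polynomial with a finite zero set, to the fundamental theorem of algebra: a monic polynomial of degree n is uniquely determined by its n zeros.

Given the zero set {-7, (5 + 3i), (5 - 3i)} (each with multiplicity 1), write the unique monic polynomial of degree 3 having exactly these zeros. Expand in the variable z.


The polynomial is p(z) = ∏_{α ∈ S} (z − α), where S = {-7, (5 + 3i), (5 - 3i)}.
Expanding the product yields: p(z) = z^3 -3·z^2 -36·z + 238.
Note conjugate pairs combine to real quadratics: (z − (5+3i))(z − (5−3i)) = z² − 10z + 34.
The resulting polynomial has degree 3 and real coefficients as required.

p(z) = z^3 -3·z^2 -36·z + 238.


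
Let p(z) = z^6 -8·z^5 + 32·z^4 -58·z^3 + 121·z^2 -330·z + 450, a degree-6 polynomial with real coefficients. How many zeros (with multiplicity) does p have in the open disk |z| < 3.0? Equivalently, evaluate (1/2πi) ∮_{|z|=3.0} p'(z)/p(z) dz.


The zeros of p are: (-1 + 2i), (-1 - 2i), (2 + 1i), (2 - 1i), (3 + 3i), (3 - 3i).
Their magnitudes are: 2.236, 2.236, 2.236, 2.236, 4.243, 4.243.
Zeros with |z| < R = 3.0: (-1 + 2i), (-1 - 2i), (2 + 1i), (2 - 1i).
Count = 4.
By the argument principle, (1/2πi) ∮_{|z|=R} p'(z)/p(z) dz equals exactly this count.

Number of zeros inside |z| < 3.0: 4.


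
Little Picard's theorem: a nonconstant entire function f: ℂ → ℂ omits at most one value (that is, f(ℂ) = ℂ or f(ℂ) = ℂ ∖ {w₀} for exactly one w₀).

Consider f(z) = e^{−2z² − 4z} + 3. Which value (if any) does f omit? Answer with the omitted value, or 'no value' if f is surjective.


Little Picard bounds the complement of f(ℂ) to at most one point.
The exponent g(z) = −2z² − 4z is a nonconstant polynomial, hence surjective onto ℂ. So e^{g(z)} takes every value in {e^w : w ∈ ℂ} = ℂ ∖ {0}. Adding 3 shifts the range to ℂ ∖ {3}. f omits exactly 3.

Omitted value: 3.


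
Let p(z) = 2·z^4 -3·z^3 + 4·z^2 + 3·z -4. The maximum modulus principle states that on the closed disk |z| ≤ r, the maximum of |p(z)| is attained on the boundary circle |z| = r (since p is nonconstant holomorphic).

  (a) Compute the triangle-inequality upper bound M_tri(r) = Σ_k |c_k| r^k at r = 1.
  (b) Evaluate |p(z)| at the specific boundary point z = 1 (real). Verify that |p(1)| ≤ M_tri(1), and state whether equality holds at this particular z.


Coefficients: c_0 = -4, c_1 = 3, c_2 = 4, c_3 = -3, c_4 = 2. Radius r = 1.
Part (a). Triangle bound: M_tri(r) = Σ_k |c_k| r^k
  = |-4|·1^0 + |3|·1^1 + |4|·1^2 + |-3|·1^3 + |2|·1^4
  = 4 + 3 + 4 + 3 + 2 = 16.
This bounds M(r) := max_{|z|=r} |p(z)| from above; equality holds iff all terms c_k z^k can be made to align in phase at a single z on |z|=r.
Part (b). At z = 1 (real, on the circle |z| = r):
  p(1) = (-4)·1^0 + (3)·1^1 + (4)·1^2 + (-3)·1^3 + (2)·1^4 = 2.
  |p(1)| = 2.
Check: |p(1)| = 2 ≤ 16 = M_tri(1). ✓ Equality does not hold at z = 1 (the coefficients have mixed signs, so the terms do not all align in phase there).

M_tri(1) = 16; |p(1)| = 2; equality at z=1: no.


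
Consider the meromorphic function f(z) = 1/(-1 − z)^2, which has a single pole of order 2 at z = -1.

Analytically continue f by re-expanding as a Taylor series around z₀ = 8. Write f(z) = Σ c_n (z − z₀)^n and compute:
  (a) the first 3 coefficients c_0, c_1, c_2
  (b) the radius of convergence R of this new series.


Let w = z − z₀, so z = z₀ + w.
Then -1 − z = -1 − (z₀ + w) = (-1 − z₀) − w = -9 − w.
f(z) = 1/(-9 − w)^2 = (1/(-9)^2) · (1 − w/(-9))^{−2}.
By the binomial series (1−u)^{−2} = Σ_{n≥0} C(n+1, 1) u^n for |u|<1, with u = w/(-9):
  c_n = C(n+1, 1) / (-9)^(n+2).
  c_0 = 1/(-9)^2 = 1/81.
  c_1 = 2/(-9)^3 = -2/729.
  c_2 = 3/(-9)^4 = 1/2187.
The series is valid for |w/d| < 1, i.e. |z − z₀| < |d|.
Radius of convergence: R = |-1 − z₀| = |-9| = 9 (distance from z₀ to the singularity z = -1).

c_0 = 1/81, c_1 = -2/729, c_2 = 1/2187; R = 9.


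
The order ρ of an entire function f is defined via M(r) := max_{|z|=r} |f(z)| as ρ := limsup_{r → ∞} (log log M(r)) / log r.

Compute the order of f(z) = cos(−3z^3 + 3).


Write cos(w) = (e^{iw} ± e^{−iw})/(2 or 2i), so |cos(w)| ≤ e^{|w|}. With w = −3z^3 + 3, |w| ≤ 3r^3 + 3 on |z|=r, giving M(r) ≤ e^{3r^3 + 3} and ρ ≤ 3. For the lower bound, choose z on |z|=r with -3z^3 purely imaginary of modulus 3r^3; then |cos(−3z^3 + 3)| grows like e^{3r^3}/2, so ρ ≥ 3. Hence ρ = 3.
Therefore ρ = 3.

Order ρ = 3.


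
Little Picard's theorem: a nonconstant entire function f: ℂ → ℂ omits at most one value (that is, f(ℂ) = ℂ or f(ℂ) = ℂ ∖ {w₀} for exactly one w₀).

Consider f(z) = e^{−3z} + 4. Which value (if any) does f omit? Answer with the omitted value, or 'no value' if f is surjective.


Little Picard bounds the complement of f(ℂ) to at most one point.
e^{−3z} is never zero on ℂ, so 1·e^{−3z} takes every value in ℂ ∖ {0}. Adding 4 shifts the range to ℂ ∖ {4}. Thus f omits exactly the value 4.

Omitted value: 4.


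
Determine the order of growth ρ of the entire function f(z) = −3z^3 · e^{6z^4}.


M(r) = max_{|z|=r} |-3|·|z|^3·|e^{6z^4}| = 3·r^3 · e^{6r^4} (the factors attain their maxima compatibly on |z|=r). Then log M(r) = log 3 + 3·log r + 6r^4, dominated by the last term, so log log M(r) ~ 4·log r. The polynomial factor -3z^3 contributes only a log r term and does not affect the order. ρ = 4.
Therefore ρ = 4.

Order ρ = 4.


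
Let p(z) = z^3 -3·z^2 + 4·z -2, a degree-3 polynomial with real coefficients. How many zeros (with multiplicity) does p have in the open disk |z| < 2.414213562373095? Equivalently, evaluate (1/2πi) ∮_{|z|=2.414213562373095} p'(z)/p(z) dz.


The zeros of p are: (1 + 1i), (1 - 1i), 1.
Their magnitudes are: 1.414, 1.414, 1.
Zeros with |z| < R = 2.414213562373095: (1 + 1i), (1 - 1i), 1.
Count = 3.
By the argument principle, (1/2πi) ∮_{|z|=R} p'(z)/p(z) dz equals exactly this count.

Number of zeros inside |z| < 2.414213562373095: 3.


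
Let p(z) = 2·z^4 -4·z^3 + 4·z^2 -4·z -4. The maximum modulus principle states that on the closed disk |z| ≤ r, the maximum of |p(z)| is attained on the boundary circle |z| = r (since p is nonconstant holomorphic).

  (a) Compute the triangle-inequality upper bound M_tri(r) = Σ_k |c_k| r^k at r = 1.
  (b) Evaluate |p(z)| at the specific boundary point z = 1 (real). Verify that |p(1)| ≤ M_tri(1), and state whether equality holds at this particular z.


Coefficients: c_0 = -4, c_1 = -4, c_2 = 4, c_3 = -4, c_4 = 2. Radius r = 1.
Part (a). Triangle bound: M_tri(r) = Σ_k |c_k| r^k
  = |-4|·1^0 + |-4|·1^1 + |4|·1^2 + |-4|·1^3 + |2|·1^4
  = 4 + 4 + 4 + 4 + 2 = 18.
This bounds M(r) := max_{|z|=r} |p(z)| from above; equality holds iff all terms c_k z^k can be made to align in phase at a single z on |z|=r.
Part (b). At z = 1 (real, on the circle |z| = r):
  p(1) = (-4)·1^0 + (-4)·1^1 + (4)·1^2 + (-4)·1^3 + (2)·1^4 = -6.
  |p(1)| = 6.
Check: |p(1)| = 6 ≤ 18 = M_tri(1). ✓ Equality does not hold at z = 1 (the coefficients have mixed signs, so the terms do not all align in phase there).

M_tri(1) = 18; |p(1)| = 6; equality at z=1: no.


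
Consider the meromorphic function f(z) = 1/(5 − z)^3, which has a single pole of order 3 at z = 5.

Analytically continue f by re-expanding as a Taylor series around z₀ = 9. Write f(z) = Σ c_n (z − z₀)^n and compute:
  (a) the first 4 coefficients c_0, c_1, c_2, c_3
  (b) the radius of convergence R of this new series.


Let w = z − z₀, so z = z₀ + w.
Then 5 − z = 5 − (z₀ + w) = (5 − z₀) − w = -4 − w.
f(z) = 1/(-4 − w)^3 = (1/(-4)^3) · (1 − w/(-4))^{−3}.
By the binomial series (1−u)^{−3} = Σ_{n≥0} C(n+2, 2) u^n for |u|<1, with u = w/(-4):
  c_n = C(n+2, 2) / (-4)^(n+3).
  c_0 = 1/(-4)^3 = -1/64.
  c_1 = 3/(-4)^4 = 3/256.
  c_2 = 6/(-4)^5 = -3/512.
  c_3 = 10/(-4)^6 = 5/2048.
The series is valid for |w/d| < 1, i.e. |z − z₀| < |d|.
Radius of convergence: R = |5 − z₀| = |-4| = 4 (distance from z₀ to the singularity z = 5).

c_0 = -1/64, c_1 = 3/256, c_2 = -3/512, c_3 = 5/2048; R = 4.


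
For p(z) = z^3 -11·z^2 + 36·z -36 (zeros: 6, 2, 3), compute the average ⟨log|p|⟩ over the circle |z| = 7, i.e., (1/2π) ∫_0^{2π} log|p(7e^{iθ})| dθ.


Zeros: 2, 3, 6; r = 7.
Inside |z| < r: 2, 3, 6. Outside (|z| ≥ r): ∅.
p(0) = -36, so log|p(0)| = log(36) = 3.5835.
Apply Jensen: I(r) = log|p(0)| + Σ_k log(r/|z_k|), summed over zeros inside |z| < r.
  log(r/|z_k|) for z_k = 6: log(7/6) = 0.1542
  log(r/|z_k|) for z_k = 2: log(7/2) = 1.2528
  log(r/|z_k|) for z_k = 3: log(7/3) = 0.8473
Sum over inside zeros: 2.2542.
I(r) = log|p(0)| + (inside sum) = 3.5835 + 2.2542 = 5.8377.
Closed form (all zeros inside, monic): I(r) = n·log(r) = 3·log(7) = 5.8377. ✓

I(r) ≈ 5.8377.


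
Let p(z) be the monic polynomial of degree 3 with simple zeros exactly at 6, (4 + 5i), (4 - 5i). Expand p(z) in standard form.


The polynomial is p(z) = ∏_{α ∈ S} (z − α), where S = {6, (4 + 5i), (4 - 5i)}.
Expanding the product yields: p(z) = z^3 -14·z^2 + 89·z -246.
Note conjugate pairs combine to real quadratics: (z − (4+5i))(z − (4−5i)) = z² − 8z + 41.
The resulting polynomial has degree 3 and real coefficients as required.

p(z) = z^3 -14·z^2 + 89·z -246.


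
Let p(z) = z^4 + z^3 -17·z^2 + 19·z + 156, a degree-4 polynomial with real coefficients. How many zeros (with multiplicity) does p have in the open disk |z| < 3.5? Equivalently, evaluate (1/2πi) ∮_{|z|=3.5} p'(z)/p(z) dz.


The zeros of p are: (3 + 2i), (3 - 2i), -3, -4.
Their magnitudes are: 3.606, 3.606, 3, 4.
Zeros with |z| < R = 3.5: -3.
Count = 1.
By the argument principle, (1/2πi) ∮_{|z|=R} p'(z)/p(z) dz equals exactly this count.

Number of zeros inside |z| < 3.5: 1.


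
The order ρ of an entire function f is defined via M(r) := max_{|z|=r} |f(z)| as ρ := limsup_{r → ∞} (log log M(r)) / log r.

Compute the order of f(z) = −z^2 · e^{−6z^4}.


M(r) = max_{|z|=r} |-1|·|z|^2·|e^{−6z^4}| = 1·r^2 · e^{6r^4} (the factors attain their maxima compatibly on |z|=r). Then log M(r) = log 1 + 2·log r + 6r^4, dominated by the last term, so log log M(r) ~ 4·log r. The polynomial factor -1z^2 contributes only a log r term and does not affect the order. ρ = 4.
Therefore ρ = 4.

Order ρ = 4.


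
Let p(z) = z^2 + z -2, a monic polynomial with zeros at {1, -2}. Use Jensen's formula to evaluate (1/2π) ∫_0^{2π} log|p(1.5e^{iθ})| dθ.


Zeros: -2, 1; r = 1.5.
Inside |z| < r: 1. Outside (|z| ≥ r): -2.
p(0) = -2, so log|p(0)| = log(2) = 0.6931.
Apply Jensen: I(r) = log|p(0)| + Σ_k log(r/|z_k|), summed over zeros inside |z| < r.
  log(r/|z_k|) for z_k = 1: log(1.5/1) = 0.4055
  Outside zeros (-2) contribute nothing to the Jensen sum.
Sum over inside zeros: 0.4055.
I(r) = log|p(0)| + (inside sum) = 0.6931 + 0.4055 = 1.0986.
Note: since some zeros are outside |z| ≤ r, the simplified n·log(r) form does NOT apply — only the inside zeros contribute.

I(r) ≈ 1.0986.


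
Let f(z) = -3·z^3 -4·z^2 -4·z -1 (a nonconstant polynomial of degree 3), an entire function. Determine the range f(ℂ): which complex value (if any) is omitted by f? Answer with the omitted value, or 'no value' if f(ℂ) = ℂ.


Little Picard bounds the complement of f(ℂ) to at most one point.
For every w ∈ ℂ, the equation p(z) − w = 0 is a nonconstant polynomial in z and hence has at least one root by the fundamental theorem of algebra. So p is surjective onto ℂ, omitting no value.

Omitted value: no value.


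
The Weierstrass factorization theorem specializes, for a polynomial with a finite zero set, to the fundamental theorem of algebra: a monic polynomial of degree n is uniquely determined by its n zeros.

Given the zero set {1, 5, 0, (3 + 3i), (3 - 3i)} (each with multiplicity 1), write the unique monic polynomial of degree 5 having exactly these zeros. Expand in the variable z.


The polynomial is p(z) = ∏_{α ∈ S} (z − α), where S = {1, 5, 0, (3 + 3i), (3 - 3i)}.
Expanding the product yields: p(z) = z^5 -12·z^4 + 59·z^3 -138·z^2 + 90·z.
Note conjugate pairs combine to real quadratics: (z − (3+3i))(z − (3−3i)) = z² − 6z + 18.
The resulting polynomial has degree 5 and real coefficients as required.

p(z) = z^5 -12·z^4 + 59·z^3 -138·z^2 + 90·z.


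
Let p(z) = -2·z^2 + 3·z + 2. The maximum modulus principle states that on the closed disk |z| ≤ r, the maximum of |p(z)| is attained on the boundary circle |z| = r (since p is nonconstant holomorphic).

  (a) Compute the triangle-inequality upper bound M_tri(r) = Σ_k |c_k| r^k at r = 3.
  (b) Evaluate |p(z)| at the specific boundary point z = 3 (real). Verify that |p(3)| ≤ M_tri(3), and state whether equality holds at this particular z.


Coefficients: c_0 = 2, c_1 = 3, c_2 = -2. Radius r = 3.
Part (a). Triangle bound: M_tri(r) = Σ_k |c_k| r^k
  = |2|·3^0 + |3|·3^1 + |-2|·3^2
  = 2 + 9 + 18 = 29.
This bounds M(r) := max_{|z|=r} |p(z)| from above; equality holds iff all terms c_k z^k can be made to align in phase at a single z on |z|=r.
Part (b). At z = 3 (real, on the circle |z| = r):
  p(3) = (2)·3^0 + (3)·3^1 + (-2)·3^2 = -7.
  |p(3)| = 7.
Check: |p(3)| = 7 ≤ 29 = M_tri(3). ✓ Equality does not hold at z = 3 (the coefficients have mixed signs, so the terms do not all align in phase there).

M_tri(3) = 29; |p(3)| = 7; equality at z=3: no.


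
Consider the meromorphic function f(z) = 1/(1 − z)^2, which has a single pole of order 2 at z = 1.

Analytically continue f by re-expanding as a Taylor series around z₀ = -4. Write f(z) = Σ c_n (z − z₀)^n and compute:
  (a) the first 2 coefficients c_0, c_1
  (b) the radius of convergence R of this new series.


Let w = z − z₀, so z = z₀ + w.
Then 1 − z = 1 − (z₀ + w) = (1 − z₀) − w = 5 − w.
f(z) = 1/(5 − w)^2 = (1/(5)^2) · (1 − w/(5))^{−2}.
By the binomial series (1−u)^{−2} = Σ_{n≥0} C(n+1, 1) u^n for |u|<1, with u = w/(5):
  c_n = C(n+1, 1) / (5)^(n+2).
  c_0 = 1/(5)^2 = 1/25.
  c_1 = 2/(5)^3 = 2/125.
The series is valid for |w/d| < 1, i.e. |z − z₀| < |d|.
Radius of convergence: R = |1 − z₀| = |5| = 5 (distance from z₀ to the singularity z = 1).

c_0 = 1/25, c_1 = 2/125; R = 5.


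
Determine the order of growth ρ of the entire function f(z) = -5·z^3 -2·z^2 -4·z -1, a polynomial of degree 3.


|f(z)| ≤ Σ|c_k|·r^k = O(r^3) as r → ∞. Polynomial growth is O(e^{r^ε}) for every ε > 0 (since r^3/e^{r^ε} → 0), so ρ ≤ ε for all ε > 0, i.e. ρ = 0. Every nonconstant polynomial has order 0.
Therefore ρ = 0.

Order ρ = 0.


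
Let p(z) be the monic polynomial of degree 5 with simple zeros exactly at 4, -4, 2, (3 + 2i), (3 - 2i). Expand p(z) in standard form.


The polynomial is p(z) = ∏_{α ∈ S} (z − α), where S = {4, -4, 2, (3 + 2i), (3 - 2i)}.
Expanding the product yields: p(z) = z^5 -8·z^4 + 9·z^3 + 102·z^2 -400·z + 416.
Note conjugate pairs combine to real quadratics: (z − (3+2i))(z − (3−2i)) = z² − 6z + 13.
The resulting polynomial has degree 5 and real coefficients as required.

p(z) = z^5 -8·z^4 + 9·z^3 + 102·z^2 -400·z + 416.


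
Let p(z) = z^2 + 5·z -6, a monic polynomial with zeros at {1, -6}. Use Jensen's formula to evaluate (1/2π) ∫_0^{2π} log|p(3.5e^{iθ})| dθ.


Zeros: -6, 1; r = 3.5.
Inside |z| < r: 1. Outside (|z| ≥ r): -6.
p(0) = -6, so log|p(0)| = log(6) = 1.7918.
Apply Jensen: I(r) = log|p(0)| + Σ_k log(r/|z_k|), summed over zeros inside |z| < r.
  log(r/|z_k|) for z_k = 1: log(3.5/1) = 1.2528
  Outside zeros (-6) contribute nothing to the Jensen sum.
Sum over inside zeros: 1.2528.
I(r) = log|p(0)| + (inside sum) = 1.7918 + 1.2528 = 3.0445.
Note: since some zeros are outside |z| ≤ r, the simplified n·log(r) form does NOT apply — only the inside zeros contribute.

I(r) ≈ 3.0445.


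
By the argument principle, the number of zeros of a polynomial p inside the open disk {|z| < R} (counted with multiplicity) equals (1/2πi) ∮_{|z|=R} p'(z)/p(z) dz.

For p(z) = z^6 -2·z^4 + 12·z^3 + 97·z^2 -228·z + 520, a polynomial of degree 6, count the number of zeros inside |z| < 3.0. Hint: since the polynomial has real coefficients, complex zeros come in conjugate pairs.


The zeros of p are: (-3 + 2i), (-3 - 2i), (1 + 2i), (1 - 2i), (2 + 2i), (2 - 2i).
Their magnitudes are: 3.606, 3.606, 2.236, 2.236, 2.828, 2.828.
Zeros with |z| < R = 3.0: (1 + 2i), (1 - 2i), (2 + 2i), (2 - 2i).
Count = 4.
By the argument principle, (1/2πi) ∮_{|z|=R} p'(z)/p(z) dz equals exactly this count.

Number of zeros inside |z| < 3.0: 4.


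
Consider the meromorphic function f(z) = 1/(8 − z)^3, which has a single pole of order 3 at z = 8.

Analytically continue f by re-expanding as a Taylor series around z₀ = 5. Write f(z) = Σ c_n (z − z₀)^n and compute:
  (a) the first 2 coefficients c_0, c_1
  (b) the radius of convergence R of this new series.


Let w = z − z₀, so z = z₀ + w.
Then 8 − z = 8 − (z₀ + w) = (8 − z₀) − w = 3 − w.
f(z) = 1/(3 − w)^3 = (1/(3)^3) · (1 − w/(3))^{−3}.
By the binomial series (1−u)^{−3} = Σ_{n≥0} C(n+2, 2) u^n for |u|<1, with u = w/(3):
  c_n = C(n+2, 2) / (3)^(n+3).
  c_0 = 1/(3)^3 = 1/27.
  c_1 = 3/(3)^4 = 1/27.
The series is valid for |w/d| < 1, i.e. |z − z₀| < |d|.
Radius of convergence: R = |8 − z₀| = |3| = 3 (distance from z₀ to the singularity z = 8).

c_0 = 1/27, c_1 = 1/27; R = 3.
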